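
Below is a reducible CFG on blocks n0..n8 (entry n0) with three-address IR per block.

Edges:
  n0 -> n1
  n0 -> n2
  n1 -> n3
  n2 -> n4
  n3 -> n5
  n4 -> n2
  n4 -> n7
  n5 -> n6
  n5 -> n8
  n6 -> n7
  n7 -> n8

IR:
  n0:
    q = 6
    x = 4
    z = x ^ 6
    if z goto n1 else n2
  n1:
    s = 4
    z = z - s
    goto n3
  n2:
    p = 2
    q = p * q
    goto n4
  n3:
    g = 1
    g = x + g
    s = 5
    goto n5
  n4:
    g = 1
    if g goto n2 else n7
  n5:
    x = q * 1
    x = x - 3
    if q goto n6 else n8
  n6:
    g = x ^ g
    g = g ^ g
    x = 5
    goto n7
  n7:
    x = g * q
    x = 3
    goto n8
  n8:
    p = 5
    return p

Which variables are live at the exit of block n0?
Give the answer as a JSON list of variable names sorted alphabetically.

Per-block:
  n0: def={q,x,z} ue=∅
  n1: def={s,z} ue={z}
  n2: def={p,q} ue={q}
  n3: def={g,s} ue={x}
  n4: def={g} ue=∅
  n5: def={x} ue={q}
  n6: def={g,x} ue={g,x}
  n7: def={x} ue={g,q}
  n8: def={p} ue=∅

Liveness:
  n0 li=∅ lo={q,x,z}
  n1 li={q,x,z} lo={q,x}
  n2 li={q} lo={q}
  n3 li={q,x} lo={g,q}
  n4 li={q} lo={g,q}
  n5 li={g,q} lo={g,q,x}
  n6 li={g,q,x} lo={g,q}
  n7 li={g,q} lo=∅
  n8 li=∅ lo=∅

live-out(n0) = ["q", "x", "z"]

Answer: ["q", "x", "z"]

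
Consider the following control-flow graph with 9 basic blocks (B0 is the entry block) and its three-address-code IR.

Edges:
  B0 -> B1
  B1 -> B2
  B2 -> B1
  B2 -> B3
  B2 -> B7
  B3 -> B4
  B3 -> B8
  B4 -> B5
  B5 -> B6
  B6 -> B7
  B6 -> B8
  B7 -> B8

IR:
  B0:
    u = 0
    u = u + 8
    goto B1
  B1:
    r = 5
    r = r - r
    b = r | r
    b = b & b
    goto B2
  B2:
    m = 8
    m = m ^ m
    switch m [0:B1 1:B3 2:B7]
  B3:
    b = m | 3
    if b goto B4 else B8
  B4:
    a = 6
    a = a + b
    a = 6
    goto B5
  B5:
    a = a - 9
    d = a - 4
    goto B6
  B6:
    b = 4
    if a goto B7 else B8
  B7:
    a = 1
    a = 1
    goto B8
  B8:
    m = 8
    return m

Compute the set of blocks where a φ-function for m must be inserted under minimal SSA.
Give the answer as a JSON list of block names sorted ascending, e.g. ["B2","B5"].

idom tree: B1←B0 B2←B1 B3←B2 B4←B3 B5←B4 B6←B5 B7←B2 B8←B2
Dom at joins:
  B1: preds {B0,B2}: {B0} ∩ {B0,B1,B2} = {B0}; idom=B0
  B7: preds {B2,B6}: {B0,B1,B2} ∩ {B0,B1,B2,B3,B4,B5,B6} = {B0,B1,B2}; idom=B2
  B8: preds {B3,B6,B7}: {B0,B1,B2,B3} ∩ {B0,B1,B2,B3,B4,B5,B6} ∩ {B0,B1,B2,B7} = {B0,B1,B2}; idom=B2

DF walk-up:
  B1←B0: walk · to B0
  B1←B2: walk B2→B1 to B0
  B7←B2: walk · to B2
  B7←B6: walk B6→B5→B4→B3 to B2
  B8←B3: walk B3 to B2
  B8←B6: walk B6→B5→B4→B3 to B2
  B8←B7: walk B7 to B2
  DF(B0)=∅
  DF(B1)={B1}
  DF(B2)={B1}
  DF(B3)={B7,B8}
  DF(B4)={B7,B8}
  DF(B5)={B7,B8}
  DF(B6)={B7,B8}
  DF(B7)={B8}
  DF(B8)=∅

φ for m: defs {B2,B8}
  DF⁺ = {B1}

Answer: ["B1"]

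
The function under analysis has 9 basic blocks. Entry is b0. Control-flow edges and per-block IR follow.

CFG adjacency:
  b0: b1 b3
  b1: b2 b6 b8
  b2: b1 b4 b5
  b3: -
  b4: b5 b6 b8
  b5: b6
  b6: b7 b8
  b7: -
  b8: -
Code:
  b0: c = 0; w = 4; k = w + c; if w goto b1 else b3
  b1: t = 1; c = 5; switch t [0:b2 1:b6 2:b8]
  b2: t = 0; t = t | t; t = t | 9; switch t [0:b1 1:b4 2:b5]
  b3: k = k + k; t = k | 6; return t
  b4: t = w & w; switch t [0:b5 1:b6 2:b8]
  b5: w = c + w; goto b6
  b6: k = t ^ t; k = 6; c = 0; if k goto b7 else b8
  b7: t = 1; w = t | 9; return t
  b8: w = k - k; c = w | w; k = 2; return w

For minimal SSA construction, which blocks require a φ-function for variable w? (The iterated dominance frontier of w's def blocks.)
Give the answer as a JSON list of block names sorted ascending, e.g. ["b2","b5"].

idom tree: b1←b0 b2←b1 b3←b0 b4←b2 b5←b2 b6←b1 b7←b6 b8←b1
Join-block Dom:
  b1: preds {b0,b2}: {b0} ∩ {b0,b1,b2} = {b0}; idom=b0
  b5: preds {b2,b4}: {b0,b1,b2} ∩ {b0,b1,b2,b4} = {b0,b1,b2}; idom=b2
  b6: preds {b1,b4,b5}: {b0,b1} ∩ {b0,b1,b2,b4} ∩ {b0,b1,b2,b5} = {b0,b1}; idom=b1
  b8: preds {b1,b4,b6}: {b0,b1} ∩ {b0,b1,b2,b4} ∩ {b0,b1,b6} = {b0,b1}; idom=b1

DF walk-up:
  join b1 pred b0: · stop@b0
  join b1 pred b2: b2→b1 stop@b0
  join b5 pred b2: · stop@b2
  join b5 pred b4: b4 stop@b2
  join b6 pred b1: · stop@b1
  join b6 pred b4: b4→b2 stop@b1
  join b6 pred b5: b5→b2 stop@b1
  join b8 pred b1: · stop@b1
  join b8 pred b4: b4→b2 stop@b1
  join b8 pred b6: b6 stop@b1
  b0 → ∅
  b1 → {b1}
  b2 → {b1,b6,b8}
  b3 → ∅
  b4 → {b5,b6,b8}
  b5 → {b6}
  b6 → {b8}
  b7 → ∅
  b8 → ∅

φ for w: defs {b0,b5,b7,b8}
  DF⁺ = {b6,b8}

Answer: ["b6", "b8"]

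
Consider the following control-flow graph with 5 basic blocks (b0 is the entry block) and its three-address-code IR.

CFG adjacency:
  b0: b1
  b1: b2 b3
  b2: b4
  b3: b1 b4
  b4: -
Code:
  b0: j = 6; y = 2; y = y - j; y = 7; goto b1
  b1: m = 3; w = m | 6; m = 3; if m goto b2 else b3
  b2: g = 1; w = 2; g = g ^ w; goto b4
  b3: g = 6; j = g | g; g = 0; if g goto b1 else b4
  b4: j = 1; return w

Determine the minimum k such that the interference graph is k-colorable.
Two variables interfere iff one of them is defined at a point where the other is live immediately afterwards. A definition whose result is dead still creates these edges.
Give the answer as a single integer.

def/use:
  b0 def {j,y} use ∅
  b1 def {m,w} use ∅
  b2 def {g,w} use ∅
  b3 def {g,j} use ∅
  b4 def {j} use {w}

Backward fixpoint:
  b0: in=∅ out=∅
  b1: in=∅ out={w}
  b2: in=∅ out={w}
  b3: in={w} out={w}
  b4: in={w} out=∅

Interference:
  g: {w}
  j: {w,y}
  m: {w}
  w: {g,j,m}
  y: {j}

Registers:
  {g,w} pairwise interfere (2-clique) ⇒ χ ≥ 2
  assign g→R1 j→R1 m→R1 w→R0 y→R0 — no edge inside a register ⇒ χ ≤ 2
  χ = 2

Answer: 2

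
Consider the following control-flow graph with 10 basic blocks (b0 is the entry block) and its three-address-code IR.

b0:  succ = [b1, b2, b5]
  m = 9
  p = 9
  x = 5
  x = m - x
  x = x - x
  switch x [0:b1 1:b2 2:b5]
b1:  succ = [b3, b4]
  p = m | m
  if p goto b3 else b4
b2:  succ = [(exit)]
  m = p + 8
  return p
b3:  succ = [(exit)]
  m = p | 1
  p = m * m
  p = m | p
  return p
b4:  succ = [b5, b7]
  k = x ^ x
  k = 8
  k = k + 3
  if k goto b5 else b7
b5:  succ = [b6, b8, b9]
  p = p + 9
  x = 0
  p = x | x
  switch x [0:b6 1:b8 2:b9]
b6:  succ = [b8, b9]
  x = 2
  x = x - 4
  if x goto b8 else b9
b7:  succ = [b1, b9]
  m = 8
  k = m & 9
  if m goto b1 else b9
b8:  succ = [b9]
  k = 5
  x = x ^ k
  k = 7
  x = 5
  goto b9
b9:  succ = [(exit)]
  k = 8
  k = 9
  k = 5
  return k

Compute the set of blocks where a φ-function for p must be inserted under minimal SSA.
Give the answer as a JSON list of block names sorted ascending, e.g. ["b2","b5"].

idom tree: b1←b0 b2←b0 b3←b1 b4←b1 b5←b0 b6←b5 b7←b4 b8←b5 b9←b0
Join-block Dom:
  b1: preds {b0,b7}: {b0} ∩ {b0,b1,b4,b7} = {b0}; idom=b0
  b5: preds {b0,b4}: {b0} ∩ {b0,b1,b4} = {b0}; idom=b0
  b8: preds {b5,b6}: {b0,b5} ∩ {b0,b5,b6} = {b0,b5}; idom=b5
  b9: preds {b5,b6,b7,b8}: {b0,b5} ∩ {b0,b5,b6} ∩ {b0,b1,b4,b7} ∩ {b0,b5,b8} = {b0}; idom=b0

DF derivation:
  b1←b0: walk · to b0
  b1←b7: walk b7→b4→b1 to b0
  b5←b0: walk · to b0
  b5←b4: walk b4→b1 to b0
  b8←b5: walk · to b5
  b8←b6: walk b6 to b5
  b9←b5: walk b5 to b0
  b9←b6: walk b6→b5 to b0
  b9←b7: walk b7→b4→b1 to b0
  b9←b8: walk b8→b5 to b0
  b0: DF=∅
  b1: DF={b1,b5,b9}
  b2: DF=∅
  b3: DF=∅
  b4: DF={b1,b5,b9}
  b5: DF={b9}
  b6: DF={b8,b9}
  b7: DF={b1,b9}
  b8: DF={b9}
  b9: DF=∅

φ for p: defs {b0,b1,b3,b5}
  DF⁺ = {b1,b5,b9}

Answer: ["b1", "b5", "b9"]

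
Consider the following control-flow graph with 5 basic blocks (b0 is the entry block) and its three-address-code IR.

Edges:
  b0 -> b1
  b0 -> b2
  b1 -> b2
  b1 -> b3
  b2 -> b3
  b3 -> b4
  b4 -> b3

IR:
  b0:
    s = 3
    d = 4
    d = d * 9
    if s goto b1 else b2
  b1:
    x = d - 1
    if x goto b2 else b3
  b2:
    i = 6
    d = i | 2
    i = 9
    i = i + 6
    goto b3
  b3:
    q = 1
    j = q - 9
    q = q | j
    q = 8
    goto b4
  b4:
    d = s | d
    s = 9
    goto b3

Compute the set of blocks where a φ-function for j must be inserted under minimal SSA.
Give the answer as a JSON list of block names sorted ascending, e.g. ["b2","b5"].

idom tree: b1←b0 b2←b0 b3←b0 b4←b3
Join-block Dom:
  b2: preds {b0,b1}: {b0} ∩ {b0,b1} = {b0}; idom=b0
  b3: preds {b1,b2,b4}: {b0,b1} ∩ {b0,b2} ∩ {b0,b3,b4} = {b0}; idom=b0

DF derivation:
  b2←b0: walk · to b0
  b2←b1: walk b1 to b0
  b3←b1: walk b1 to b0
  b3←b2: walk b2 to b0
  b3←b4: walk b4→b3 to b0
  b0: DF=∅
  b1: DF={b2,b3}
  b2: DF={b3}
  b3: DF={b3}
  b4: DF={b3}

φ for j: defs {b3}
  DF⁺ = {b3}

Answer: ["b3"]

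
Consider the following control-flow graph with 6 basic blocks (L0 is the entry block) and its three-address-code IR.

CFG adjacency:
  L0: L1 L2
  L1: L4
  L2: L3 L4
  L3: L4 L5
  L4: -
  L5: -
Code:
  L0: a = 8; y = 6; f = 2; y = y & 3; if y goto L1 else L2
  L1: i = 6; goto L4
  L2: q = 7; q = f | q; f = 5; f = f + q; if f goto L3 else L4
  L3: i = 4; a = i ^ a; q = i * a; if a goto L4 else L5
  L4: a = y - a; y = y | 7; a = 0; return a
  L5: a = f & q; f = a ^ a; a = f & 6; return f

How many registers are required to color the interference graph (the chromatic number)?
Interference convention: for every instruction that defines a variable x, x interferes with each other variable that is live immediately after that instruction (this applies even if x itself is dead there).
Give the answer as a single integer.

Answer: 4

Working:
Per-block:
  L0: def={a,f,y} ue=∅
  L1: def={i} ue=∅
  L2: def={f,q} ue={f}
  L3: def={a,i,q} ue={a}
  L4: def={a,y} ue={a,y}
  L5: def={a,f} ue={f,q}

Backward fixpoint:
  L0 li=∅ lo={a,f,y}
  L1 li={a,y} lo={a,y}
  L2 li={a,f,y} lo={a,f,y}
  L3 li={a,f,y} lo={a,f,q,y}
  L4 li={a,y} lo=∅
  L5 li={f,q} lo=∅

Interfere edges:
  a↔{f,i,q,y}
  f↔{a,i,q,y}
  i↔{a,f,y}
  q↔{a,f,y}
  y↔{a,f,i,q}

Chromatic number:
  {a,f,i,y} pairwise interfere (4-clique) ⇒ χ ≥ 4
  4-colouring: r0={a}  r1={f}  r2={y}  r3={i,q}
  χ = 4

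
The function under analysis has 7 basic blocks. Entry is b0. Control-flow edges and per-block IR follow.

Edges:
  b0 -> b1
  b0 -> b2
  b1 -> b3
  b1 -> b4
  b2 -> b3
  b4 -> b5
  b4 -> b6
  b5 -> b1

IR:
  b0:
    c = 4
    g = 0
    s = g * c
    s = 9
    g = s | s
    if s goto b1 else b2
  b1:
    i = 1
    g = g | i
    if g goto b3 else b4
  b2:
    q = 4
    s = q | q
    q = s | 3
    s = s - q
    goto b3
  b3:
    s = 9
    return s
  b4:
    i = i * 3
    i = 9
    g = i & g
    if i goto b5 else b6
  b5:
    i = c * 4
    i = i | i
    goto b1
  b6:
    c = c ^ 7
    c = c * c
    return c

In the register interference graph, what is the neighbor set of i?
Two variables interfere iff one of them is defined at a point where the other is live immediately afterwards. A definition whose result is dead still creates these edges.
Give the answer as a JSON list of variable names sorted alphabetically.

Per-block:
  b0 def {c,g,s} use ∅
  b1 def {g,i} use {g}
  b2 def {q,s} use ∅
  b3 def {s} use ∅
  b4 def {g,i} use {g,i}
  b5 def {i} use {c}
  b6 def {c} use {c}

Live sets:
  b0 li=∅ lo={c,g}
  b1 li={c,g} lo={c,g,i}
  b2 li=∅ lo=∅
  b3 li=∅ lo=∅
  b4 li={c,g,i} lo={c,g}
  b5 li={c,g} lo={c,g}
  b6 li={c} lo=∅

Conflict graph:
  c — {g,i,s}
  g — {c,i,s}
  i — {c,g}
  q — {s}
  s — {c,g,q}

N(i) = ["c", "g"]

Answer: ["c", "g"]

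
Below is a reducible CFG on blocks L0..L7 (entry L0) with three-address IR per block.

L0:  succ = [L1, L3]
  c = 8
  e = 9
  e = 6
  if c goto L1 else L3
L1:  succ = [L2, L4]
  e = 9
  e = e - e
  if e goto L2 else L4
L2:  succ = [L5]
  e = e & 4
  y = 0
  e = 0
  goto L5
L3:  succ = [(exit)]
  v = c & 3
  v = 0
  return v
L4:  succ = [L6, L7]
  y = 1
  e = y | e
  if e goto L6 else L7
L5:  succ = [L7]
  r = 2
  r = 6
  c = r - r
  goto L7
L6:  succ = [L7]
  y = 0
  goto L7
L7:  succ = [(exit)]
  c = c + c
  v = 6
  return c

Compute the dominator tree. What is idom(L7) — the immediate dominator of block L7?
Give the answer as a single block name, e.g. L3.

idom tree: L1←L0 L2←L1 L3←L0 L4←L1 L5←L2 L6←L4 L7←L1
Dom at joins:
  L7: preds {L4,L5,L6}: {L0,L1,L4} ∩ {L0,L1,L2,L5} ∩ {L0,L1,L4,L6} = {L0,L1}; idom=L1

idom(L7) = L1

Answer: L1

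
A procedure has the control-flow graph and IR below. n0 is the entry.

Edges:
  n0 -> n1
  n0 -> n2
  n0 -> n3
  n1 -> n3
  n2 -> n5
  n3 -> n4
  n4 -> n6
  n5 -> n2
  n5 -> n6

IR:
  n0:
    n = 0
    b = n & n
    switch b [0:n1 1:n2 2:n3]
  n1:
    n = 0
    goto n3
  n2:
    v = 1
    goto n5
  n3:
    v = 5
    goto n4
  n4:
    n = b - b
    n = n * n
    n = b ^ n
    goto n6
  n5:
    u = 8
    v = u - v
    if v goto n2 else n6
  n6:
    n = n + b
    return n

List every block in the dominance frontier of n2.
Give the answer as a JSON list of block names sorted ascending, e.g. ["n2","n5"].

idom tree: n1←n0 n2←n0 n3←n0 n4←n3 n5←n2 n6←n0
Join-block Dom:
  n2: preds {n0,n5}: {n0} ∩ {n0,n2,n5} = {n0}; idom=n0
  n3: preds {n0,n1}: {n0} ∩ {n0,n1} = {n0}; idom=n0
  n6: preds {n4,n5}: {n0,n3,n4} ∩ {n0,n2,n5} = {n0}; idom=n0

Frontier:
  n2←n0: walk · to n0
  n2←n5: walk n5→n2 to n0
  n3←n0: walk · to n0
  n3←n1: walk n1 to n0
  n6←n4: walk n4→n3 to n0
  n6←n5: walk n5→n2 to n0
  n0: DF=∅
  n1: DF={n3}
  n2: DF={n2,n6}
  n3: DF={n6}
  n4: DF={n6}
  n5: DF={n2,n6}
  n6: DF=∅

DF(n2) = ["n2", "n6"]

Answer: ["n2", "n6"]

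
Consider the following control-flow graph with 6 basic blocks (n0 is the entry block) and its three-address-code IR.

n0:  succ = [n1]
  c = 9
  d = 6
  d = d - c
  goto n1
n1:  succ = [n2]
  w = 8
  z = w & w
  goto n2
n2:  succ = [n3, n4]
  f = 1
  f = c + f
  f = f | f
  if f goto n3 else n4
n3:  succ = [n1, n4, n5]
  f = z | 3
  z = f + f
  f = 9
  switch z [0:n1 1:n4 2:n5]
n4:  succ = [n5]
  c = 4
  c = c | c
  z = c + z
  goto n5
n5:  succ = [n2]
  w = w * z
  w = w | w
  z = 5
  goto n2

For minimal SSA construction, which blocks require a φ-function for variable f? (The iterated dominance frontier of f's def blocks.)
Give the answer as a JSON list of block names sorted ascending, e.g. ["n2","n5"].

idom tree: n1←n0 n2←n1 n3←n2 n4←n2 n5←n2
Dom∩ at merges:
  n1: preds {n0,n3}: {n0} ∩ {n0,n1,n2,n3} = {n0}; idom=n0
  n2: preds {n1,n5}: {n0,n1} ∩ {n0,n1,n2,n5} = {n0,n1}; idom=n1
  n4: preds {n2,n3}: {n0,n1,n2} ∩ {n0,n1,n2,n3} = {n0,n1,n2}; idom=n2
  n5: preds {n3,n4}: {n0,n1,n2,n3} ∩ {n0,n1,n2,n4} = {n0,n1,n2}; idom=n2

DF derivation:
  join n1 pred n0: · stop@n0
  join n1 pred n3: n3→n2→n1 stop@n0
  join n2 pred n1: · stop@n1
  join n2 pred n5: n5→n2 stop@n1
  join n4 pred n2: · stop@n2
  join n4 pred n3: n3 stop@n2
  join n5 pred n3: n3 stop@n2
  join n5 pred n4: n4 stop@n2
  n0 → ∅
  n1 → {n1}
  n2 → {n1,n2}
  n3 → {n1,n4,n5}
  n4 → {n5}
  n5 → {n2}

φ for f: defs {n2,n3}
  DF⁺ = {n1,n2,n4,n5}

Answer: ["n1", "n2", "n4", "n5"]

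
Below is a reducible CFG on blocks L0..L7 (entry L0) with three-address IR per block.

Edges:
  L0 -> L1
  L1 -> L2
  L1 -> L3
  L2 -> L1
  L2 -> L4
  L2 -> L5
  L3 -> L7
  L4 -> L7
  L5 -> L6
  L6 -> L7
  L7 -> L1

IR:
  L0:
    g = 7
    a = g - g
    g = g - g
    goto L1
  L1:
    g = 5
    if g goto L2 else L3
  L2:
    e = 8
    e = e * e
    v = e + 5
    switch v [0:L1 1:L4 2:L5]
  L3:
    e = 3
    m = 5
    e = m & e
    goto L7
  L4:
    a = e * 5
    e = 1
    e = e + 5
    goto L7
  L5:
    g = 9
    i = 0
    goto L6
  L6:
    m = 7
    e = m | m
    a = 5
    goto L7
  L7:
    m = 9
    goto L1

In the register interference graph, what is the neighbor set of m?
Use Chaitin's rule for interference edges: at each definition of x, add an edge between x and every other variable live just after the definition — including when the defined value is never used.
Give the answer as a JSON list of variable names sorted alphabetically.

Per-block:
  L0: {a,g} / ∅
  L1: {g} / ∅
  L2: {e,v} / ∅
  L3: {e,m} / ∅
  L4: {a,e} / {e}
  L5: {g,i} / ∅
  L6: {a,e,m} / ∅
  L7: {m} / ∅

Backward fixpoint:
  L0 li=∅ lo=∅
  L1 li=∅ lo=∅
  L2 li=∅ lo={e}
  L3 li=∅ lo=∅
  L4 li={e} lo=∅
  L5 li=∅ lo=∅
  L6 li=∅ lo=∅
  L7 li=∅ lo=∅

Interference:
  a↔{g}
  e↔{m,v}
  g↔{a}
  i↔∅
  m↔{e}
  v↔{e}

N(m) = ["e"]

Answer: ["e"]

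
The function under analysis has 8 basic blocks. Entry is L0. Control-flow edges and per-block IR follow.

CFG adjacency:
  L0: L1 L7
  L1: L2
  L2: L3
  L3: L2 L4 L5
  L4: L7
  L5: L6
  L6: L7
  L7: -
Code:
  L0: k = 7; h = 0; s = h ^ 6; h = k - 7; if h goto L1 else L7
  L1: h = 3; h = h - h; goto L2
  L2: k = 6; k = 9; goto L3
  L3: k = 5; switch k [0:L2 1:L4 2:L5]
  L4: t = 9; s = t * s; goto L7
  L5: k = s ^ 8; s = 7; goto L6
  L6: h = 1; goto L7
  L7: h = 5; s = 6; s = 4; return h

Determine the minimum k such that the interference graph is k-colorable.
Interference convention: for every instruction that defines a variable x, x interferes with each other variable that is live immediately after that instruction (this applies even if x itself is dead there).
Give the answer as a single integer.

Answer: 3

Working:
Block summaries:
  L0: {h,k,s} / ∅
  L1: {h} / ∅
  L2: {k} / ∅
  L3: {k} / ∅
  L4: {s,t} / {s}
  L5: {k,s} / {s}
  L6: {h} / ∅
  L7: {h,s} / ∅

Liveness:
  live L0: ∅→{s}
  live L1: {s}→{s}
  live L2: {s}→{s}
  live L3: {s}→{s}
  live L4: {s}→∅
  live L5: {s}→∅
  live L6: ∅→∅
  live L7: ∅→∅

Interfere edges:
  h↔{k,s}
  k↔{h,s}
  s↔{h,k,t}
  t↔{s}

Registers:
  lower bound: {h,k,s} mutually conflict ⇒ χ ≥ 3
  assign h→R1 k→R2 s→R0 t→R1 — no edge inside a register ⇒ χ ≤ 3
  χ = 3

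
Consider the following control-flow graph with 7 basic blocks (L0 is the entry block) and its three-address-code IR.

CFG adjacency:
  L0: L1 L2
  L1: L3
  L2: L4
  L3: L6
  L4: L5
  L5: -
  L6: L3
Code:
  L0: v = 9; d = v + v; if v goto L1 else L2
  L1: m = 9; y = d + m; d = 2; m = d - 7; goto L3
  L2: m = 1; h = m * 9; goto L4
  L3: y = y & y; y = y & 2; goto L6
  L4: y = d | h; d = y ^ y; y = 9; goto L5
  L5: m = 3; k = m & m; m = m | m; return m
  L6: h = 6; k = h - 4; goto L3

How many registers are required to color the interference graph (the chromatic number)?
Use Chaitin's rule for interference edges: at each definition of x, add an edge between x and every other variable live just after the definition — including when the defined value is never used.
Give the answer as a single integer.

Answer: 3

Working:
Block summaries:
  L0: def={d,v} ue=∅
  L1: def={d,m,y} ue={d}
  L2: def={h,m} ue=∅
  L3: def={y} ue={y}
  L4: def={d,y} ue={d,h}
  L5: def={k,m} ue=∅
  L6: def={h,k} ue=∅

Backward fixpoint:
  L0 li=∅ lo={d}
  L1 li={d} lo={y}
  L2 li={d} lo={d,h}
  L3 li={y} lo={y}
  L4 li={d,h} lo=∅
  L5 li=∅ lo=∅
  L6 li={y} lo={y}

Interference:
  d: {h,m,v,y}
  h: {d,y}
  k: {m,y}
  m: {d,k,y}
  v: {d}
  y: {d,h,k,m}

Chromatic number:
  clique {d,h,y} ⇒ need ≥ 3
  3-colouring: c0={d,k}  c1={v,y}  c2={h,m}
  χ = 3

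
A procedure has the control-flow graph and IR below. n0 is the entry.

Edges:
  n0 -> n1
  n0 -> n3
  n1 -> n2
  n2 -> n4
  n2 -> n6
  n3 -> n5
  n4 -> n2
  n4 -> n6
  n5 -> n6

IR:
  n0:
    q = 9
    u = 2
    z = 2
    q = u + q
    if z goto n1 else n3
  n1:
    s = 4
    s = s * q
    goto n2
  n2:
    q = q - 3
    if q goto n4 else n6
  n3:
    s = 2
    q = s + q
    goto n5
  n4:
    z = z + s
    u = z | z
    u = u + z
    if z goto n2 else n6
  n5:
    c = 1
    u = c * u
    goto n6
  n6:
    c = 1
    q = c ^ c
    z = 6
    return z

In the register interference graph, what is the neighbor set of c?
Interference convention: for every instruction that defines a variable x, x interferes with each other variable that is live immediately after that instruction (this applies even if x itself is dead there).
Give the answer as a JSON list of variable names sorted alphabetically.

def/use:
  n0: def={q,u,z} ue=∅
  n1: def={s} ue={q}
  n2: def={q} ue={q}
  n3: def={q,s} ue={q}
  n4: def={u,z} ue={s,z}
  n5: def={c,u} ue={u}
  n6: def={c,q,z} ue=∅

Backward fixpoint:
  n0 li=∅ lo={q,u,z}
  n1 li={q,z} lo={q,s,z}
  n2 li={q,s,z} lo={q,s,z}
  n3 li={q,u} lo={u}
  n4 li={q,s,z} lo={q,s,z}
  n5 li={u} lo=∅
  n6 li=∅ lo=∅

Interfere edges:
  c: {u}
  q: {s,u,z}
  s: {q,u,z}
  u: {c,q,s,z}
  z: {q,s,u}

N(c) = ["u"]

Answer: ["u"]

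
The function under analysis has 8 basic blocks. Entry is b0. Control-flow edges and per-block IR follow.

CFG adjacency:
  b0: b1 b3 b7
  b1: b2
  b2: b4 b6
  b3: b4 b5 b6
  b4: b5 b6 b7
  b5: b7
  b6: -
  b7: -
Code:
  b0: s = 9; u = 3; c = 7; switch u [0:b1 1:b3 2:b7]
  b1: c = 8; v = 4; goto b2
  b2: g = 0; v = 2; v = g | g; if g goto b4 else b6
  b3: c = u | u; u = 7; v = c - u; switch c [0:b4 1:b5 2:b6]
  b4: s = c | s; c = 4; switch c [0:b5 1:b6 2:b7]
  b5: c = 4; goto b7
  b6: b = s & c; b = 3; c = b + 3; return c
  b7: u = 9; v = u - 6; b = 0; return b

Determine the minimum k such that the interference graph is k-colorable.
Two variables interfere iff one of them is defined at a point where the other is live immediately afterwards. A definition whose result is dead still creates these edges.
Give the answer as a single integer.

Block summaries:
  b0: def={c,s,u} ue=∅
  b1: def={c,v} ue=∅
  b2: def={g,v} ue=∅
  b3: def={c,u,v} ue={u}
  b4: def={c,s} ue={c,s}
  b5: def={c} ue=∅
  b6: def={b,c} ue={c,s}
  b7: def={b,u,v} ue=∅

Live sets:
  b0: in=∅ out={s,u}
  b1: in={s} out={c,s}
  b2: in={c,s} out={c,s}
  b3: in={s,u} out={c,s}
  b4: in={c,s} out={c,s}
  b5: in=∅ out=∅
  b6: in={c,s} out=∅
  b7: in=∅ out=∅

Interfere edges:
  b↔∅
  c↔{g,s,u,v}
  g↔{c,s,v}
  s↔{c,g,u,v}
  u↔{c,s}
  v↔{c,g,s}

Colouring:
  {c,g,s,v} pairwise interfere (4-clique) ⇒ χ ≥ 4
  4-colouring: R0={b,c}  R1={s}  R2={g,u}  R3={v}
  χ = 4

Answer: 4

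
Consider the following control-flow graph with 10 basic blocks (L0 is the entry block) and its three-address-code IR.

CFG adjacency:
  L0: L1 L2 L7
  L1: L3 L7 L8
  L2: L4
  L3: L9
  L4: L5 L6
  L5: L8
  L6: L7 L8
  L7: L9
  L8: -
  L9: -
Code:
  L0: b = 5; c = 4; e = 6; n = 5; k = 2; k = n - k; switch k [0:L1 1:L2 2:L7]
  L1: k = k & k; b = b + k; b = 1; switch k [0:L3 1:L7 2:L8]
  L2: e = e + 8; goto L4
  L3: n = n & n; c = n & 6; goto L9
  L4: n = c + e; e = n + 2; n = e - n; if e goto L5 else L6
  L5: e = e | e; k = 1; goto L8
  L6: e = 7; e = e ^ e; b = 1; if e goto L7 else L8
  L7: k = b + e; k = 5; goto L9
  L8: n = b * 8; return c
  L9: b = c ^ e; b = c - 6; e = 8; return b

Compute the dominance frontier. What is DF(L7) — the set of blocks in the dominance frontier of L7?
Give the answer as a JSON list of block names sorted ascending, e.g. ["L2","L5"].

idom tree: L1←L0 L2←L0 L3←L1 L4←L2 L5←L4 L6←L4 L7←L0 L8←L0 L9←L0
Dom at joins:
  L7: preds {L0,L1,L6}: {L0} ∩ {L0,L1} ∩ {L0,L2,L4,L6} = {L0}; idom=L0
  L8: preds {L1,L5,L6}: {L0,L1} ∩ {L0,L2,L4,L5} ∩ {L0,L2,L4,L6} = {L0}; idom=L0
  L9: preds {L3,L7}: {L0,L1,L3} ∩ {L0,L7} = {L0}; idom=L0

Frontier:
  join L7 pred L0: · stop@L0
  join L7 pred L1: L1 stop@L0
  join L7 pred L6: L6→L4→L2 stop@L0
  join L8 pred L1: L1 stop@L0
  join L8 pred L5: L5→L4→L2 stop@L0
  join L8 pred L6: L6→L4→L2 stop@L0
  join L9 pred L3: L3→L1 stop@L0
  join L9 pred L7: L7 stop@L0
  L0 → ∅
  L1 → {L7,L8,L9}
  L2 → {L7,L8}
  L3 → {L9}
  L4 → {L7,L8}
  L5 → {L8}
  L6 → {L7,L8}
  L7 → {L9}
  L8 → ∅
  L9 → ∅

DF(L7) = ["L9"]

Answer: ["L9"]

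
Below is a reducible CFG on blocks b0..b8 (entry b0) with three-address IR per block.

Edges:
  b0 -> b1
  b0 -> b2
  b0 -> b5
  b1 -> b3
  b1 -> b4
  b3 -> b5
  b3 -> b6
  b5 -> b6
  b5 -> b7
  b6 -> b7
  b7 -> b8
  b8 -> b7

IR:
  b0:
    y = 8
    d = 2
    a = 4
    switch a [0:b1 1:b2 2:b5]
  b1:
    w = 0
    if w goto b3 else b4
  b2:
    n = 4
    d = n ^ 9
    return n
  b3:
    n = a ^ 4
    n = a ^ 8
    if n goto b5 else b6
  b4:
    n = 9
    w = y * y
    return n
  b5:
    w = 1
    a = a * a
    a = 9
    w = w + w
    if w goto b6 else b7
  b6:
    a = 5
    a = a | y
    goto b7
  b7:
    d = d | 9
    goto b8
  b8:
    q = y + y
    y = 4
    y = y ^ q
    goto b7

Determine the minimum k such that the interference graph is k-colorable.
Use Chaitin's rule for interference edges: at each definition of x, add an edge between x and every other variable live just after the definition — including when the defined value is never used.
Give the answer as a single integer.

Per-block:
  b0: def={a,d,y} ue=∅
  b1: def={w} ue=∅
  b2: def={d,n} ue=∅
  b3: def={n} ue={a}
  b4: def={n,w} ue={y}
  b5: def={a,w} ue={a}
  b6: def={a} ue={y}
  b7: def={d} ue={d}
  b8: def={q,y} ue={y}

Liveness:
  live b0: ∅→{a,d,y}
  live b1: {a,d,y}→{a,d,y}
  live b2: ∅→∅
  live b3: {a,d,y}→{a,d,y}
  live b4: {y}→∅
  live b5: {a,d,y}→{d,y}
  live b6: {d,y}→{d,y}
  live b7: {d,y}→{d,y}
  live b8: {d,y}→{d,y}

Interference:
  a — {d,n,w,y}
  d — {a,n,q,w,y}
  n — {a,d,w,y}
  q — {d,y}
  w — {a,d,n,y}
  y — {a,d,n,q,w}

Registers:
  lower bound: {a,d,n,w,y} mutually conflict ⇒ χ ≥ 5
  assign a→r2 d→r0 n→r3 q→r2 w→r4 y→r1 — no edge inside a register ⇒ χ ≤ 5
  χ = 5

Answer: 5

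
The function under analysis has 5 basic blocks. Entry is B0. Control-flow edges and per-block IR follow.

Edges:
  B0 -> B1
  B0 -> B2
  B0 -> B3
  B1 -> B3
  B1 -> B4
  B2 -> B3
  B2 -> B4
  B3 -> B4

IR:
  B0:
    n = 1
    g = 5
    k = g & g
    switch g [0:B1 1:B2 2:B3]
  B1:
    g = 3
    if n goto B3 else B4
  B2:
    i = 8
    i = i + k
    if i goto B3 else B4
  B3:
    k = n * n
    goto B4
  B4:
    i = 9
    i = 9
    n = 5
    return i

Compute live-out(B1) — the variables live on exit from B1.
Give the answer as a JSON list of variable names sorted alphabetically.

Answer: ["n"]

Analysis:
Per-block:
  B0 def {g,k,n} use ∅
  B1 def {g} use {n}
  B2 def {i} use {k}
  B3 def {k} use {n}
  B4 def {i,n} use ∅

Backward fixpoint:
  B0: in=∅ out={k,n}
  B1: in={n} out={n}
  B2: in={k,n} out={n}
  B3: in={n} out=∅
  B4: in=∅ out=∅

live-out(B1) = ["n"]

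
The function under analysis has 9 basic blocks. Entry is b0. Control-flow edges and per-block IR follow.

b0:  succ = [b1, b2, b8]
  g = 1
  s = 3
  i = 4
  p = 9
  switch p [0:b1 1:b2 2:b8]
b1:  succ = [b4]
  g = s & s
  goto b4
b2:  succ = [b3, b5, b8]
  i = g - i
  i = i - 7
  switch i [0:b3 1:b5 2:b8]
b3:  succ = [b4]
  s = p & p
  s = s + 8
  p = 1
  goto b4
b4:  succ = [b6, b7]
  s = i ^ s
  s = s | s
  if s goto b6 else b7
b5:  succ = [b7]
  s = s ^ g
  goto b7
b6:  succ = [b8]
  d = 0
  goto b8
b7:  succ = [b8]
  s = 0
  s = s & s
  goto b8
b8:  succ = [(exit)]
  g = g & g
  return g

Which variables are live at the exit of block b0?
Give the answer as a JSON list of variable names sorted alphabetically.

Answer: ["g", "i", "p", "s"]

Working:
Block summaries:
  b0 def {g,i,p,s} use ∅
  b1 def {g} use {s}
  b2 def {i} use {g,i}
  b3 def {p,s} use {p}
  b4 def {s} use {i,s}
  b5 def {s} use {g,s}
  b6 def {d} use ∅
  b7 def {s} use ∅
  b8 def {g} use {g}

Backward fixpoint:
  b0: in=∅ out={g,i,p,s}
  b1: in={i,s} out={g,i,s}
  b2: in={g,i,p,s} out={g,i,p,s}
  b3: in={g,i,p} out={g,i,s}
  b4: in={g,i,s} out={g}
  b5: in={g,s} out={g}
  b6: in={g} out={g}
  b7: in={g} out={g}
  b8: in={g} out=∅

live-out(b0) = ["g", "i", "p", "s"]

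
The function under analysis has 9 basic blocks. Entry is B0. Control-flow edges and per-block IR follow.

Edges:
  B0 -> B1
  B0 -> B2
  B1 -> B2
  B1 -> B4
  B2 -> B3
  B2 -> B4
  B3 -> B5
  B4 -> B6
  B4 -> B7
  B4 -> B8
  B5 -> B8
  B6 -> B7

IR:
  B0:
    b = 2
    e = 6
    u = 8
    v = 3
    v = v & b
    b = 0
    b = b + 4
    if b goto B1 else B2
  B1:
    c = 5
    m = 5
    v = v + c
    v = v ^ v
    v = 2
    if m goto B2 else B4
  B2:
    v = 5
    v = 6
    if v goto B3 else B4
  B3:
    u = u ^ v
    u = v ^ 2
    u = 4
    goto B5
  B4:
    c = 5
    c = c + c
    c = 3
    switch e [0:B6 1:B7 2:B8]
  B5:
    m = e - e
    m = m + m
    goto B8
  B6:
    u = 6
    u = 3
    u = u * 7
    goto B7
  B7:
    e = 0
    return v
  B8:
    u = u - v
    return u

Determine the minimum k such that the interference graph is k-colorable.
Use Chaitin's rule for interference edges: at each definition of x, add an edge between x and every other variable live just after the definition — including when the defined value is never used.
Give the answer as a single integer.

def/use:
  B0 def {b,e,u,v} use ∅
  B1 def {c,m,v} use {v}
  B2 def {v} use ∅
  B3 def {u} use {u,v}
  B4 def {c} use {e}
  B5 def {m} use {e}
  B6 def {u} use ∅
  B7 def {e} use {v}
  B8 def {u} use {u,v}

Liveness:
  live B0: ∅→{e,u,v}
  live B1: {e,u,v}→{e,u,v}
  live B2: {e,u}→{e,u,v}
  live B3: {e,u,v}→{e,u,v}
  live B4: {e,u,v}→{u,v}
  live B5: {e,u,v}→{u,v}
  live B6: {v}→{v}
  live B7: {v}→∅
  live B8: {u,v}→∅

Interference:
  b: {e,u,v}
  c: {e,m,u,v}
  e: {b,c,m,u,v}
  m: {c,e,u,v}
  u: {b,c,e,m,v}
  v: {b,c,e,m,u}

Colouring:
  clique {c,e,m,u,v} ⇒ need ≥ 5
  assign b→c3 c→c3 e→c0 m→c4 u→c1 v→c2 — no edge inside a register ⇒ χ ≤ 5
  χ = 5

Answer: 5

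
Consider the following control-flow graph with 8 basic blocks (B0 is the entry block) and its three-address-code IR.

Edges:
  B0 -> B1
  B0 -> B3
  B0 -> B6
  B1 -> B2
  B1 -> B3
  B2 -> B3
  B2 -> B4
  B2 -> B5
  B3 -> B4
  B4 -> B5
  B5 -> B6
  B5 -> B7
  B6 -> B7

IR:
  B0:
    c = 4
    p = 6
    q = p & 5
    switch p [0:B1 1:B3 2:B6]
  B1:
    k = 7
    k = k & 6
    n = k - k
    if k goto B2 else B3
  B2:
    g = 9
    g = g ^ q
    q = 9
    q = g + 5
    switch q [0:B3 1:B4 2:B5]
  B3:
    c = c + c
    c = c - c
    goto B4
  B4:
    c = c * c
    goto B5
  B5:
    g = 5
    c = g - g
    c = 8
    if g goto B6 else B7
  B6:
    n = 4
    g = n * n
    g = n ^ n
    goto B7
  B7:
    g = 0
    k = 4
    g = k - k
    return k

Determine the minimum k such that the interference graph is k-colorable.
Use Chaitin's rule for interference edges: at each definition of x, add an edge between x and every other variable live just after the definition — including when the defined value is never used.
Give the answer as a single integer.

Per-block:
  B0: {c,p,q} / ∅
  B1: {k,n} / ∅
  B2: {g,q} / {q}
  B3: {c} / {c}
  B4: {c} / {c}
  B5: {c,g} / ∅
  B6: {g,n} / ∅
  B7: {g,k} / ∅

Backward fixpoint:
  B0: in=∅ out={c,q}
  B1: in={c,q} out={c,q}
  B2: in={c,q} out={c}
  B3: in={c} out={c}
  B4: in={c} out=∅
  B5: in=∅ out=∅
  B6: in=∅ out=∅
  B7: in=∅ out=∅

Interference:
  c — {g,k,n,p,q}
  g — {c,k,n,q}
  k — {c,g,n,q}
  n — {c,g,k,q}
  p — {c,q}
  q — {c,g,k,n,p}

Chromatic number:
  clique {c,g,k,n,q} ⇒ need ≥ 5
  5-colouring: R0={c}  R1={q}  R2={g,p}  R3={k}  R4={n}
  χ = 5

Answer: 5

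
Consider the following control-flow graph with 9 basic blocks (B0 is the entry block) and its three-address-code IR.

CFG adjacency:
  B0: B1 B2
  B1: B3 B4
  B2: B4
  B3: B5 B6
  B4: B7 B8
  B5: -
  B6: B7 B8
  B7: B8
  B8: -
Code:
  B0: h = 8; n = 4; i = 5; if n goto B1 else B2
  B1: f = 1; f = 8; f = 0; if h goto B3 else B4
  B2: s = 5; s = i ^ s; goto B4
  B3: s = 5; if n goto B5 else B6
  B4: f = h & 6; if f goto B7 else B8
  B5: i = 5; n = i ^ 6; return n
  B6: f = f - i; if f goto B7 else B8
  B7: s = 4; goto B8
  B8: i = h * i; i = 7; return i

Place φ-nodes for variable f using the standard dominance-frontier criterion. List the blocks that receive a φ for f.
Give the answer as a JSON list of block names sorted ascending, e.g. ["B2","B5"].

Answer: ["B4", "B7", "B8"]

Analysis:
idom tree: B1←B0 B2←B0 B3←B1 B4←B0 B5←B3 B6←B3 B7←B0 B8←B0
Dom∩ at merges:
  B4: preds {B1,B2}: {B0,B1} ∩ {B0,B2} = {B0}; idom=B0
  B7: preds {B4,B6}: {B0,B4} ∩ {B0,B1,B3,B6} = {B0}; idom=B0
  B8: preds {B4,B6,B7}: {B0,B4} ∩ {B0,B1,B3,B6} ∩ {B0,B7} = {B0}; idom=B0

Frontier:
  B4←B1: walk B1 to B0
  B4←B2: walk B2 to B0
  B7←B4: walk B4 to B0
  B7←B6: walk B6→B3→B1 to B0
  B8←B4: walk B4 to B0
  B8←B6: walk B6→B3→B1 to B0
  B8←B7: walk B7 to B0
  DF(B0)=∅
  DF(B1)={B4,B7,B8}
  DF(B2)={B4}
  DF(B3)={B7,B8}
  DF(B4)={B7,B8}
  DF(B5)=∅
  DF(B6)={B7,B8}
  DF(B7)={B8}
  DF(B8)=∅

φ for f: defs {B1,B4,B6}
  DF⁺ = {B4,B7,B8}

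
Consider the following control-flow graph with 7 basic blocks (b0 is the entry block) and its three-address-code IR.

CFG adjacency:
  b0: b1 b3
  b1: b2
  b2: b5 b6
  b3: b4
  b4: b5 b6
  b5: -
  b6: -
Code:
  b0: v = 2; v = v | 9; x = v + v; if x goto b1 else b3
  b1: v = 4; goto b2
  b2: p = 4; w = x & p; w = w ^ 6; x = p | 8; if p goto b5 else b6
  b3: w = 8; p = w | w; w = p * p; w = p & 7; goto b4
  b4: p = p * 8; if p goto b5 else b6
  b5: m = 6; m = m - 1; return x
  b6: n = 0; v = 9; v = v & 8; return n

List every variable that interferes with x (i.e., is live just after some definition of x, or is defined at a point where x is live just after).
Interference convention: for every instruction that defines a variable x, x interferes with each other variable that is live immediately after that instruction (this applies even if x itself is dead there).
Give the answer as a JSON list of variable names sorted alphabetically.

Answer: ["m", "p", "v", "w"]

Working:
Per-block:
  b0: def={v,x} ue=∅
  b1: def={v} ue=∅
  b2: def={p,w,x} ue={x}
  b3: def={p,w} ue=∅
  b4: def={p} ue={p}
  b5: def={m} ue={x}
  b6: def={n,v} ue=∅

Backward fixpoint:
  live b0: ∅→{x}
  live b1: {x}→{x}
  live b2: {x}→{x}
  live b3: {x}→{p,x}
  live b4: {p,x}→{x}
  live b5: {x}→∅
  live b6: ∅→∅

Interfere edges:
  m: {x}
  n: {v}
  p: {w,x}
  v: {n,x}
  w: {p,x}
  x: {m,p,v,w}

N(x) = ["m", "p", "v", "w"]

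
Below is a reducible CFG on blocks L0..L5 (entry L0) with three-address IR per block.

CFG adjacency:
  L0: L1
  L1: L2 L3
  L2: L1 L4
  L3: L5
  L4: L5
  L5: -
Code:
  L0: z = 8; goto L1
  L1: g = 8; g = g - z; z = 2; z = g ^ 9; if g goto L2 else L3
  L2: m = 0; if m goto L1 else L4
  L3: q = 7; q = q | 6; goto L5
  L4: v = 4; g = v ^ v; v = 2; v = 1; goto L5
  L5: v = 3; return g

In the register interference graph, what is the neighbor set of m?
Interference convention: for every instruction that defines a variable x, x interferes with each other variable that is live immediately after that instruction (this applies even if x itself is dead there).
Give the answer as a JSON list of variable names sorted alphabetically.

def/use:
  L0: def={z} ue=∅
  L1: def={g,z} ue={z}
  L2: def={m} ue=∅
  L3: def={q} ue=∅
  L4: def={g,v} ue=∅
  L5: def={v} ue={g}

Backward fixpoint:
  live L0: ∅→{z}
  live L1: {z}→{g,z}
  live L2: {z}→{z}
  live L3: {g}→{g}
  live L4: ∅→{g}
  live L5: {g}→∅

Interfere edges:
  g: {q,v,z}
  m: {z}
  q: {g}
  v: {g}
  z: {g,m}

N(m) = ["z"]

Answer: ["z"]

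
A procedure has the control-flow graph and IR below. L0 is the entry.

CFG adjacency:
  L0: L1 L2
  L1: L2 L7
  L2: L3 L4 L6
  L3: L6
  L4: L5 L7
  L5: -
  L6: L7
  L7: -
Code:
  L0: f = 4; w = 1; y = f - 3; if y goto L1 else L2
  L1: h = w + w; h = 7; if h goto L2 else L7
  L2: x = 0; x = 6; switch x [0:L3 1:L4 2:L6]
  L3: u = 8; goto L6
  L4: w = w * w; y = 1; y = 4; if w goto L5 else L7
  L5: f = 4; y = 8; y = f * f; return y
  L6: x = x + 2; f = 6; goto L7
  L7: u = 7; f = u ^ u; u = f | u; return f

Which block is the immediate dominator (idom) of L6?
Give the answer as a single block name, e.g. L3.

Answer: L2

Working:
idom tree: L1←L0 L2←L0 L3←L2 L4←L2 L5←L4 L6←L2 L7←L0
Dom∩ at merges:
  L2: preds {L0,L1}: {L0} ∩ {L0,L1} = {L0}; idom=L0
  L6: preds {L2,L3}: {L0,L2} ∩ {L0,L2,L3} = {L0,L2}; idom=L2
  L7: preds {L1,L4,L6}: {L0,L1} ∩ {L0,L2,L4} ∩ {L0,L2,L6} = {L0}; idom=L0

idom(L6) = L2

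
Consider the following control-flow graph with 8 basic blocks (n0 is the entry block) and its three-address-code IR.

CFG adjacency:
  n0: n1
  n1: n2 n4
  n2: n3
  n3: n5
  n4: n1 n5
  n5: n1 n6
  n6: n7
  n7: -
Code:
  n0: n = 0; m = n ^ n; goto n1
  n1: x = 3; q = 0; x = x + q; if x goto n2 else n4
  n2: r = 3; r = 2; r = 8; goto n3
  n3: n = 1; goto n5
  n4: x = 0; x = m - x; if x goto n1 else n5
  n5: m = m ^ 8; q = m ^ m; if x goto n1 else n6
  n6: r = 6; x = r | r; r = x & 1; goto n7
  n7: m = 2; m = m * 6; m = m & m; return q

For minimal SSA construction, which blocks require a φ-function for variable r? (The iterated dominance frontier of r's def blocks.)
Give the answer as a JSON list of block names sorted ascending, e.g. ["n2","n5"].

idom tree: n1←n0 n2←n1 n3←n2 n4←n1 n5←n1 n6←n5 n7←n6
Dom at joins:
  n1: preds {n0,n4,n5}: {n0} ∩ {n0,n1,n4} ∩ {n0,n1,n5} = {n0}; idom=n0
  n5: preds {n3,n4}: {n0,n1,n2,n3} ∩ {n0,n1,n4} = {n0,n1}; idom=n1

Frontier:
  join n1 pred n0: · stop@n0
  join n1 pred n4: n4→n1 stop@n0
  join n1 pred n5: n5→n1 stop@n0
  join n5 pred n3: n3→n2 stop@n1
  join n5 pred n4: n4 stop@n1
  n0: DF=∅
  n1: DF={n1}
  n2: DF={n5}
  n3: DF={n5}
  n4: DF={n1,n5}
  n5: DF={n1}
  n6: DF=∅
  n7: DF=∅

φ for r: defs {n2,n6}
  DF⁺ = {n1,n5}

Answer: ["n1", "n5"]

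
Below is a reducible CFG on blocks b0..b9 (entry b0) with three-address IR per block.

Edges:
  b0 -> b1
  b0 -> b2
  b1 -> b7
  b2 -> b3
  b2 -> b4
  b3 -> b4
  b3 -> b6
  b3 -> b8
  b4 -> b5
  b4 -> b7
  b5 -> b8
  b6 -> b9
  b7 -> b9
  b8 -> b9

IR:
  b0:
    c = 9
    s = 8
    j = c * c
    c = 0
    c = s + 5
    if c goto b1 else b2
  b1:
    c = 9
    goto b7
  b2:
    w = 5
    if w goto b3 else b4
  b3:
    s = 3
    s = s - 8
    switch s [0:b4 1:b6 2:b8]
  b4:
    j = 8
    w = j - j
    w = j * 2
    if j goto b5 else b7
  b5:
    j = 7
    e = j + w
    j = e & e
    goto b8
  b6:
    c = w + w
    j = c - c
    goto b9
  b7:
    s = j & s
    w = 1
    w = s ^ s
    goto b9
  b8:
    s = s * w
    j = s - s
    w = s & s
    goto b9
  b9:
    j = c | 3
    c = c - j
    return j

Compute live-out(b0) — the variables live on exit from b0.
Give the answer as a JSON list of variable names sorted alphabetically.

Per-block:
  b0: def={c,j,s} ue=∅
  b1: def={c} ue=∅
  b2: def={w} ue=∅
  b3: def={s} ue=∅
  b4: def={j,w} ue=∅
  b5: def={e,j} ue={w}
  b6: def={c,j} ue={w}
  b7: def={s,w} ue={j,s}
  b8: def={j,s,w} ue={s,w}
  b9: def={c,j} ue={c}

Live sets:
  b0 li=∅ lo={c,j,s}
  b1 li={j,s} lo={c,j,s}
  b2 li={c,s} lo={c,s,w}
  b3 li={c,w} lo={c,s,w}
  b4 li={c,s} lo={c,j,s,w}
  b5 li={c,s,w} lo={c,s,w}
  b6 li={w} lo={c}
  b7 li={c,j,s} lo={c}
  b8 li={c,s,w} lo={c}
  b9 li={c} lo=∅

live-out(b0) = ["c", "j", "s"]

Answer: ["c", "j", "s"]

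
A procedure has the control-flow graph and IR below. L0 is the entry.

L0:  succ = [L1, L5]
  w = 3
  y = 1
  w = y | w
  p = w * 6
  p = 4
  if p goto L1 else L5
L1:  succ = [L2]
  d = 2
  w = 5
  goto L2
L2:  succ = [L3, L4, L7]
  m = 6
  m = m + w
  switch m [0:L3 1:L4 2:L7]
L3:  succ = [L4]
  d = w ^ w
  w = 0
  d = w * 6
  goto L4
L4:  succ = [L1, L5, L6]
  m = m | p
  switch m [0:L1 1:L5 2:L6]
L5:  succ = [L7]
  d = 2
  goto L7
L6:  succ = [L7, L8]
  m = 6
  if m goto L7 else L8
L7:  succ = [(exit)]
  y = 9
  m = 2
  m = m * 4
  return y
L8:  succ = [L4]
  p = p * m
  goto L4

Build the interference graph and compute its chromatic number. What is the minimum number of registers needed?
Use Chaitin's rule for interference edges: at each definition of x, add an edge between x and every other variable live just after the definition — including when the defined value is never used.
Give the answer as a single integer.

Answer: 3

Working:
Block summaries:
  L0: {p,w,y} / ∅
  L1: {d,w} / ∅
  L2: {m} / {w}
  L3: {d,w} / {w}
  L4: {m} / {m,p}
  L5: {d} / ∅
  L6: {m} / ∅
  L7: {m,y} / ∅
  L8: {p} / {m,p}

Backward fixpoint:
  L0: in=∅ out={p}
  L1: in={p} out={p,w}
  L2: in={p,w} out={m,p,w}
  L3: in={m,p,w} out={m,p}
  L4: in={m,p} out={p}
  L5: in=∅ out=∅
  L6: in={p} out={m,p}
  L7: in=∅ out=∅
  L8: in={m,p} out={m,p}

Interference:
  d — {m,p}
  m — {d,p,w,y}
  p — {d,m,w}
  w — {m,p,y}
  y — {m,w}

Chromatic number:
  {d,m,p} pairwise interfere (3-clique) ⇒ χ ≥ 3
  3-colouring: r0={m}  r1={p,y}  r2={d,w}
  χ = 3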